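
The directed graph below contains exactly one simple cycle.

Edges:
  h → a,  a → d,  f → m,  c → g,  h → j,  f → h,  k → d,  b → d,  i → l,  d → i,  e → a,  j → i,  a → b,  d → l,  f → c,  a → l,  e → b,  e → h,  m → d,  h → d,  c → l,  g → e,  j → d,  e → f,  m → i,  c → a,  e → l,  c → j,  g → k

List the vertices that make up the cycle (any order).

DFS with gray/black marking from g:
g gray
  e gray
    l gray
    l black
    b gray
      d gray
        d→l: l black — skip
        i gray
          i→l: l black — skip
        i black
      d black
    b black
    h gray
      a gray
        a→l: l black — skip
        a→d: d black — skip
        a→b: b black — skip
      a black
      j gray
        j→i: i black — skip
        j→d: d black — skip
      j black
      h→d: d black — skip
    h black
    f gray
      f→h: h black — skip
      c gray
        c→j: j black — skip
        c→l: l black — skip
        c→a: a black — skip
        c→g: g is gray → back edge
Back edge closes the cycle g → e → f → c → g; its vertices are {c, e, f, g}.

c, e, f, g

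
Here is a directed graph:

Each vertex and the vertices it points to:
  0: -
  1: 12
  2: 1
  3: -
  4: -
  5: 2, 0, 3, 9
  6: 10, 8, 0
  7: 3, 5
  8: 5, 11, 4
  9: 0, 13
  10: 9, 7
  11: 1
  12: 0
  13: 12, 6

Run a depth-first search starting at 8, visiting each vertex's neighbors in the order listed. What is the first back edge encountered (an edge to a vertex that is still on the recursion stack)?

DFS from 8 (visiting each vertex's neighbors in the order listed); mark gray on enter, black on exit:
8 gray
  5 gray
    2 gray
      1 gray
        12 gray
          0 gray
          0 black
        12 black
      1 black
    2 black
    5→0: 0 black — skip
    3 gray
    3 black
    9 gray
      9→0: 0 black — skip
      13 gray
        13→12: 12 black — skip
        6 gray
          10 gray
            10→9: 9 is gray → back edge
First back edge: 10 → 9.

10->9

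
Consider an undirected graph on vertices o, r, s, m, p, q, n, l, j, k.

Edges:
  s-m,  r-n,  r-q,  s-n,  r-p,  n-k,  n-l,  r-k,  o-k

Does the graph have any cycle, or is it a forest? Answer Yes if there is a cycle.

Yes

DFS, tracking each vertex's parent; an edge to a visited non-parent vertex closes a cycle.
Start from r:
visit r (parent –)
  visit q (parent r)
    q–r: parent, skip
  visit p (parent r)
    p–r: parent, skip
  visit n (parent r)
    visit l (parent n)
      l–n: parent, skip
    n–r: parent, skip
    visit k (parent n)
      k–r: r visited and ≠ parent → cycle
Cycle: r – n – k – r.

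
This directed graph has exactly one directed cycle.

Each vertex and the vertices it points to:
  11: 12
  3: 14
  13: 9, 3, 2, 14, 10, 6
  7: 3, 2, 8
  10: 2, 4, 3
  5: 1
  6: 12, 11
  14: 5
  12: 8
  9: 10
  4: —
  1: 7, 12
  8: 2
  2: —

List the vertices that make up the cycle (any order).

1, 3, 5, 7, 14

DFS with gray/black marking from 14:
14 gray
  5 gray
    1 gray
      7 gray
        3 gray
          3→14: 14 is gray → back edge
Back edge closes the cycle 14 → 5 → 1 → 7 → 3 → 14; its vertices are {1, 3, 5, 7, 14}.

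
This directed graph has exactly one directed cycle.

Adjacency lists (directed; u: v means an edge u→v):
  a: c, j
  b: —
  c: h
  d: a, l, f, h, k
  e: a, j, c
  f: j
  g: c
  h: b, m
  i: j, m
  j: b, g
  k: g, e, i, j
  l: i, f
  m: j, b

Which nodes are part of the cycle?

DFS with gray/black marking from g:
g gray
  c gray
    h gray
      b gray
      b black
      m gray
        j gray
          j→b: b black — skip
          j→g: g is gray → back edge
Back edge closes the cycle g → c → h → m → j → g; its vertices are {c, g, h, j, m}.

c, g, h, j, m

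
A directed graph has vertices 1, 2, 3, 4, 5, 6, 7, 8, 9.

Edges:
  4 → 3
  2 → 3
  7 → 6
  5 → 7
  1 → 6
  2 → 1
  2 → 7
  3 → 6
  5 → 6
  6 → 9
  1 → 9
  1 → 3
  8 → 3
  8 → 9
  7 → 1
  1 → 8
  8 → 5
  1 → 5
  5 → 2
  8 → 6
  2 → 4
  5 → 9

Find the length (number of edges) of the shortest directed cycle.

3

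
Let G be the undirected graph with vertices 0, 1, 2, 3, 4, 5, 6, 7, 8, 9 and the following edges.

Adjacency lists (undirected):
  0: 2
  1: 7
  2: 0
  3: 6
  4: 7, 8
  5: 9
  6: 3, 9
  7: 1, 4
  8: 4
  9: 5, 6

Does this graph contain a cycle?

DFS, tracking each vertex's parent; an edge to a visited non-parent vertex closes a cycle.
Start from 2:
visit 2 (parent –)
  visit 0 (parent 2)
    0–2: parent, skip
visit 1 (parent –)
  visit 7 (parent 1)
    7–1: parent, skip
    visit 4 (parent 7)
      4–7: parent, skip
      visit 8 (parent 4)
        8–4: parent, skip
visit 3 (parent –)
  visit 6 (parent 3)
    6–3: parent, skip
    visit 9 (parent 6)
      visit 5 (parent 9)
        5–9: parent, skip
      9–6: parent, skip
No non-parent visited neighbor found — the graph is a forest.

No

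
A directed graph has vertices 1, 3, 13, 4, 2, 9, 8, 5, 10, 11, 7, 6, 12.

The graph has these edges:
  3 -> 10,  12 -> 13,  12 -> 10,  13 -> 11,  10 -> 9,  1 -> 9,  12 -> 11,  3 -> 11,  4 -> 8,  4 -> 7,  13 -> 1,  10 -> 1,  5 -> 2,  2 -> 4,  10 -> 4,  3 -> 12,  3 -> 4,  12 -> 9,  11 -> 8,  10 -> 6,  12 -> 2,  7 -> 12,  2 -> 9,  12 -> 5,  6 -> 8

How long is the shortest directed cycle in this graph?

4

For each vertex v, BFS finds the shortest path from v back to v.
The shortest such closed walk is 12 → 10 → 4 → 7 → 12, length 4.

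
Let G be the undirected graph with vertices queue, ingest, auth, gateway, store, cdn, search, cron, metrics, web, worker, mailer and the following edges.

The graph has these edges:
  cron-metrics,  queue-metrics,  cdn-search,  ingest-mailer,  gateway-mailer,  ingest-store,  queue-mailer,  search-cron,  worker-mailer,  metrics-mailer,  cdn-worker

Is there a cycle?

DFS, tracking each vertex's parent; an edge to a visited non-parent vertex closes a cycle.
Start from web:
visit web (parent –)
visit queue (parent –)
  visit metrics (parent queue)
    visit cron (parent metrics)
      visit search (parent cron)
        visit cdn (parent search)
          visit worker (parent cdn)
            visit mailer (parent worker)
              mailer–queue: queue visited and ≠ parent → cycle
Cycle: queue – metrics – cron – search – cdn – worker – mailer – queue.

Yes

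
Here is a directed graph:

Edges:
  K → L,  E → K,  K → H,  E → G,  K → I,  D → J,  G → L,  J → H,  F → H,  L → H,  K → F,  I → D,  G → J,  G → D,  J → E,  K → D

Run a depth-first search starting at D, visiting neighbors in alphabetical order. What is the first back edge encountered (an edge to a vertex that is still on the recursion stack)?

DFS from D (visiting neighbors in alphabetical order); mark gray on enter, black on exit:
D gray
  J gray
    E gray
      G gray
        G→D: D is gray → back edge
First back edge: G → D.

G->D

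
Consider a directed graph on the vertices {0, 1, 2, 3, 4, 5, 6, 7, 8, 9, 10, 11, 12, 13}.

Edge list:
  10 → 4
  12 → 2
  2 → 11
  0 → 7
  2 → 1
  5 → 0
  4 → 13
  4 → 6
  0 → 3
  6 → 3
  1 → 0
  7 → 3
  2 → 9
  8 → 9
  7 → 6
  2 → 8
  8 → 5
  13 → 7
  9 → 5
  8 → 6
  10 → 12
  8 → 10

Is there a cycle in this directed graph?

Yes

DFS with white/gray/black marking, starting from 2:
2 gray
  8 gray
    6 gray
      3 gray
      3 black
    6 black
    9 gray
      5 gray
        0 gray
          0→3: 3 black — skip
          7 gray
            7→6: 6 black — skip
            7→3: 3 black — skip
          7 black
        0 black
      5 black
    9 black
    8→5: 5 black — skip
    10 gray
      12 gray
        12→2: 2 is gray → back edge
Back edge found, so a cycle exists: 2 → 8 → 10 → 12 → 2.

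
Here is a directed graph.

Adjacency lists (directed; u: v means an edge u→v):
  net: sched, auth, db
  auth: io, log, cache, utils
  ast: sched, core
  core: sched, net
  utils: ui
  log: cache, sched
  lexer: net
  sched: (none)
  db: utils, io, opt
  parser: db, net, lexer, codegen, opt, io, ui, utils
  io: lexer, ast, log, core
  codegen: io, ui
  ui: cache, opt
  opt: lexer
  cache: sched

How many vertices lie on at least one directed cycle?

A vertex is on a directed cycle iff it belongs to a strongly connected component of size ≥ 2 (or has a self-loop).
The vertices on cycles are {db, io, ui, ast, net, opt, auth, core, lexer, utils} — 10 in total.

10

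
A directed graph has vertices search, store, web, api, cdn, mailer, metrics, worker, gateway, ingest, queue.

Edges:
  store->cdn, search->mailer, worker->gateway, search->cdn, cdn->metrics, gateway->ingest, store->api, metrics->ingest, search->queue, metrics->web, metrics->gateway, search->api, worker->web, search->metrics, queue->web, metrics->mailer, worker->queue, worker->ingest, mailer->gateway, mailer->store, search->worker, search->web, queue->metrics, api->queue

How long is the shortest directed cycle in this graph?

4

For each vertex v, BFS finds the shortest path from v back to v.
The shortest such closed walk is mailer → store → cdn → metrics → mailer, length 4.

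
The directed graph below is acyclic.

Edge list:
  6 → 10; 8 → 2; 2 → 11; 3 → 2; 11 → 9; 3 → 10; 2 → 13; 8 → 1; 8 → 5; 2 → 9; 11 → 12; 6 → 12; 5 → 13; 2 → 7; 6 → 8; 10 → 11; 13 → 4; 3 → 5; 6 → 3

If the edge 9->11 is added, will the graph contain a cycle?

Yes

Adding 9→11 creates a cycle iff 11 can already reach 9.
Path from 11: 11 → 9.
So 11 → … → 9 → 11 is a cycle.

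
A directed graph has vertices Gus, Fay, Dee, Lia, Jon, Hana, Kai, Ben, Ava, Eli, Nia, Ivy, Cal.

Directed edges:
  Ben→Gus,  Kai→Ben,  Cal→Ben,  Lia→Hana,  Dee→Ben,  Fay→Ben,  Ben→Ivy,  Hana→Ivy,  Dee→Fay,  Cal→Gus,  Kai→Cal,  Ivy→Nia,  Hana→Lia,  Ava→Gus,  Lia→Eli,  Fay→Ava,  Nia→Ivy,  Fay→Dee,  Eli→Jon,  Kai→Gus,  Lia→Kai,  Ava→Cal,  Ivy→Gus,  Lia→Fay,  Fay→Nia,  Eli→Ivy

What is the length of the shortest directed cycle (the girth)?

For each vertex v, BFS finds the shortest path from v back to v.
The shortest such closed walk is Lia → Hana → Lia, length 2.

2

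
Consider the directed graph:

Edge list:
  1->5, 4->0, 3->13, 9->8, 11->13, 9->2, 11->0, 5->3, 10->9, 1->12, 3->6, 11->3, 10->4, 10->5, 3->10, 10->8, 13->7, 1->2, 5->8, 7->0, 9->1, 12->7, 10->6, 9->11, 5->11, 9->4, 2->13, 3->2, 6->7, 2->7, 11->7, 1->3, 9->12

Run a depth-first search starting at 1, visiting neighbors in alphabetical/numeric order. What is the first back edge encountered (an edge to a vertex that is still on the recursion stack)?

DFS from 1 (visiting neighbors in alphabetical/numeric order); mark gray on enter, black on exit:
1 gray
  2 gray
    7 gray
      0 gray
      0 black
    7 black
    13 gray
      13→7: 7 black — skip
    13 black
  2 black
  3 gray
    3→2: 2 black — skip
    6 gray
      6→7: 7 black — skip
    6 black
    10 gray
      4 gray
        4→0: 0 black — skip
      4 black
      5 gray
        5→3: 3 is gray → back edge
First back edge: 5 → 3.

5→3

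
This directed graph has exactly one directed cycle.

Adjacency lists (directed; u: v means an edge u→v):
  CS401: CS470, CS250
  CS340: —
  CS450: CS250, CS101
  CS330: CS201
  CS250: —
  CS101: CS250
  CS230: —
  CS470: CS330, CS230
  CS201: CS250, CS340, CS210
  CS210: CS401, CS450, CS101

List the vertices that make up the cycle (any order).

DFS with gray/black marking from CS201:
CS201 gray
  CS250 gray
  CS250 black
  CS340 gray
  CS340 black
  CS210 gray
    CS401 gray
      CS470 gray
        CS330 gray
          CS330→CS201: CS201 is gray → back edge
Back edge closes the cycle CS201 → CS210 → CS401 → CS470 → CS330 → CS201; its vertices are {CS201, CS210, CS330, CS401, CS470}.

CS201, CS210, CS330, CS401, CS470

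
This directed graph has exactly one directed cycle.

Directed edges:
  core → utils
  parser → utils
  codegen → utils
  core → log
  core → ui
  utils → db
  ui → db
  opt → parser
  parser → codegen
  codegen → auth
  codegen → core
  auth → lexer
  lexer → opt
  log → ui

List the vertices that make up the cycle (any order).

DFS with gray/black marking from parser:
parser gray
  utils gray
    db gray
    db black
  utils black
  codegen gray
    auth gray
      lexer gray
        opt gray
          opt→parser: parser is gray → back edge
Back edge closes the cycle parser → codegen → auth → lexer → opt → parser; its vertices are {opt, auth, lexer, parser, codegen}.

opt, auth, lexer, parser, codegen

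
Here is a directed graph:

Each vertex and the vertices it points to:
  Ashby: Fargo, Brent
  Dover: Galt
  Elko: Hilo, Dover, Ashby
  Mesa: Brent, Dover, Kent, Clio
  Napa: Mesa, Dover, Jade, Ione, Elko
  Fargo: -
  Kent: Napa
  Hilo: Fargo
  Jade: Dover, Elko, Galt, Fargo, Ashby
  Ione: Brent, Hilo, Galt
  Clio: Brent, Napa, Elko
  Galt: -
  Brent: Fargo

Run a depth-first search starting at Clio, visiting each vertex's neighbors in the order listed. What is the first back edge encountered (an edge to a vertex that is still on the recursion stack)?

DFS from Clio (visiting each vertex's neighbors in the order listed); mark gray on enter, black on exit:
Clio gray
  Brent gray
    Fargo gray
    Fargo black
  Brent black
  Napa gray
    Mesa gray
      Mesa→Brent: Brent black — skip
      Dover gray
        Galt gray
        Galt black
      Dover black
      Kent gray
        Kent→Napa: Napa is gray → back edge
First back edge: Kent → Napa.

Kent→Napa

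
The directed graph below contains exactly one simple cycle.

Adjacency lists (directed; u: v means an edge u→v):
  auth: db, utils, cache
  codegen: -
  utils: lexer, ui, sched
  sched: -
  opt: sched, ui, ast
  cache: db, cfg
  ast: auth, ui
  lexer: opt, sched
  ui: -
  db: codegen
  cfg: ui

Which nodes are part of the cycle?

ast, opt, auth, lexer, utils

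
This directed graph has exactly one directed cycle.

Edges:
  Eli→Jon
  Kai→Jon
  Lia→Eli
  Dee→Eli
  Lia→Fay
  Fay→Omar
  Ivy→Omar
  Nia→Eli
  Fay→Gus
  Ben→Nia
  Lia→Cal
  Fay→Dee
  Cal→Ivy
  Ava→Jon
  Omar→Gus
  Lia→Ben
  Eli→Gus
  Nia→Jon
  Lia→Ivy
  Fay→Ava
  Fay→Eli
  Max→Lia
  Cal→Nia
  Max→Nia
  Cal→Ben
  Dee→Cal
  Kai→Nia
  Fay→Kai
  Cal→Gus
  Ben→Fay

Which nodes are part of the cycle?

Ben, Cal, Dee, Fay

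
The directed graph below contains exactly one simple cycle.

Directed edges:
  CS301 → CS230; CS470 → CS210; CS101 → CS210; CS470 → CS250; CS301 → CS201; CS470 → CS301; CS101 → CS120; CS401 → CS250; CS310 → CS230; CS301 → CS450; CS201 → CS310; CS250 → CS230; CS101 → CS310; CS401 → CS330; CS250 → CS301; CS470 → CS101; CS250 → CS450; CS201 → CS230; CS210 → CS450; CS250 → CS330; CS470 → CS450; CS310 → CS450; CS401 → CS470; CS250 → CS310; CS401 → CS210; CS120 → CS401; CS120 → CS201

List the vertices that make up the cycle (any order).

CS101, CS120, CS401, CS470

DFS with gray/black marking from CS470:
CS470 gray
  CS301 gray
    CS230 gray
    CS230 black
    CS201 gray
      CS201→CS230: CS230 black — skip
      CS310 gray
        CS450 gray
        CS450 black
        CS310→CS230: CS230 black — skip
      CS310 black
    CS201 black
    CS301→CS450: CS450 black — skip
  CS301 black
  CS101 gray
    CS120 gray
      CS401 gray
        CS250 gray
          CS330 gray
          CS330 black
          CS250→CS450: CS450 black — skip
          CS250→CS230: CS230 black — skip
          CS250→CS310: CS310 black — skip
          CS250→CS301: CS301 black — skip
        CS250 black
        CS401→CS330: CS330 black — skip
        CS401→CS470: CS470 is gray → back edge
Back edge closes the cycle CS470 → CS101 → CS120 → CS401 → CS470; its vertices are {CS101, CS120, CS401, CS470}.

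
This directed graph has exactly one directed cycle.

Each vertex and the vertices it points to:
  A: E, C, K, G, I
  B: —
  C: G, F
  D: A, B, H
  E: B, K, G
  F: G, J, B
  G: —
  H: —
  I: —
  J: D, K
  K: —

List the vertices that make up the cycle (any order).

A, C, D, F, J

DFS with gray/black marking from D:
D gray
  A gray
    E gray
      B gray
      B black
      K gray
      K black
      G gray
      G black
    E black
    C gray
      C→G: G black — skip
      F gray
        F→G: G black — skip
        J gray
          J→D: D is gray → back edge
Back edge closes the cycle D → A → C → F → J → D; its vertices are {A, C, D, F, J}.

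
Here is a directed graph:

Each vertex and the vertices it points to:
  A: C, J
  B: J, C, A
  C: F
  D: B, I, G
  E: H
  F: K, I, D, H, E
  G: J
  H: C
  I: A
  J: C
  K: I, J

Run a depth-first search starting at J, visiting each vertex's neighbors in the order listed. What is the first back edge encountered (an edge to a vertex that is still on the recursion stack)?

A->C

DFS from J (visiting each vertex's neighbors in the order listed); mark gray on enter, black on exit:
J gray
  C gray
    F gray
      K gray
        I gray
          A gray
            A→C: C is gray → back edge
First back edge: A → C.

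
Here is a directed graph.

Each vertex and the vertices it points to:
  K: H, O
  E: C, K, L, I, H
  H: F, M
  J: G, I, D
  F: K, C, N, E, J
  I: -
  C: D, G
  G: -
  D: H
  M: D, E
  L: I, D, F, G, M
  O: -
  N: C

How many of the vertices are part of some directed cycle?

A vertex is on a directed cycle iff it belongs to a strongly connected component of size ≥ 2 (or has a self-loop).
The vertices on cycles are {C, D, E, F, H, J, K, L, M, N} — 10 in total.

10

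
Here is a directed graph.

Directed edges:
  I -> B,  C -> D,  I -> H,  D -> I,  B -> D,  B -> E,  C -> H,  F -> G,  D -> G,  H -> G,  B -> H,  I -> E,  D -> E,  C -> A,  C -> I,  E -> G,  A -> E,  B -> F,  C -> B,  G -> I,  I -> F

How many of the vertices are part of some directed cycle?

7

A vertex is on a directed cycle iff it belongs to a strongly connected component of size ≥ 2 (or has a self-loop).
The vertices on cycles are {B, D, E, F, G, H, I} — 7 in total.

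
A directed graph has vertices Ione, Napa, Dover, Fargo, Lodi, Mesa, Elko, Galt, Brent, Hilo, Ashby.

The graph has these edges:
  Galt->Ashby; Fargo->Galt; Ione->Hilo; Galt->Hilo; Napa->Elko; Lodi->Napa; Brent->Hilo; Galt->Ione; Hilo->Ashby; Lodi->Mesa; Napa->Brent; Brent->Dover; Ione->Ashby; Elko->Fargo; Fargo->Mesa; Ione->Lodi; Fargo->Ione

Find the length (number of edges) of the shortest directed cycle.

For each vertex v, BFS finds the shortest path from v back to v.
The shortest such closed walk is Lodi → Napa → Elko → Fargo → Ione → Lodi, length 5.

5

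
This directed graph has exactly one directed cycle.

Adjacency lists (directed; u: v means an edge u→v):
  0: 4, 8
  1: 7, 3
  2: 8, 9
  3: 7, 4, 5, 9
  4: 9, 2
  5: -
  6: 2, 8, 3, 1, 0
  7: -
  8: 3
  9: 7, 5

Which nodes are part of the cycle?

2, 3, 4, 8

DFS with gray/black marking from 2:
2 gray
  8 gray
    3 gray
      7 gray
      7 black
      4 gray
        9 gray
          9→7: 7 black — skip
          5 gray
          5 black
        9 black
        4→2: 2 is gray → back edge
Back edge closes the cycle 2 → 8 → 3 → 4 → 2; its vertices are {2, 3, 4, 8}.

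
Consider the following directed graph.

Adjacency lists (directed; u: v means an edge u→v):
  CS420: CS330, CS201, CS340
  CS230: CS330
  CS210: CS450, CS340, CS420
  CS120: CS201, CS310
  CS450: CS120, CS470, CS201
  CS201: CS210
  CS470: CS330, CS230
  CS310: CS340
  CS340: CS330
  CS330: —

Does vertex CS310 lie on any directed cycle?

No

CS310 lies on a cycle iff there is a path from CS310 back to itself.
Exploring from CS310, it never reaches itself; equivalently, its strongly connected component is a singleton.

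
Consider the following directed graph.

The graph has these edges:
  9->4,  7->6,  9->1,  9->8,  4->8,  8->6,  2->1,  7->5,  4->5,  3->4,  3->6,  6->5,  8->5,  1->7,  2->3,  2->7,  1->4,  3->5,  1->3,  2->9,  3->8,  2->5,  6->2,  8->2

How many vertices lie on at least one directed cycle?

A vertex is on a directed cycle iff it belongs to a strongly connected component of size ≥ 2 (or has a self-loop).
The vertices on cycles are {1, 2, 3, 4, 6, 7, 8, 9} — 8 in total.

8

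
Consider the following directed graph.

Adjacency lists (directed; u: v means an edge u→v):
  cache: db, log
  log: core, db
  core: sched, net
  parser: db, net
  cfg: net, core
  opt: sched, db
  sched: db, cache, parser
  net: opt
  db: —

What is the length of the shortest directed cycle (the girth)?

For each vertex v, BFS finds the shortest path from v back to v.
The shortest such closed walk is core → sched → cache → log → core, length 4.

4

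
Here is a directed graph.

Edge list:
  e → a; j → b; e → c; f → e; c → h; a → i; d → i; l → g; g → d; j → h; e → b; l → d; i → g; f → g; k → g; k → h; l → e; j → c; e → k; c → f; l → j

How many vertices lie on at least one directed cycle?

6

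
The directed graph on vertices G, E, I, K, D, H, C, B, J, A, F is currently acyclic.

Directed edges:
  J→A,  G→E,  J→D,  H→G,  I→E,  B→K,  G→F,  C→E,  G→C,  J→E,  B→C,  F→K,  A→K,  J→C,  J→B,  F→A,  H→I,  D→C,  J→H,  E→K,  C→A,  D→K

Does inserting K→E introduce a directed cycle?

Adding K→E creates a cycle iff E can already reach K.
Path from E: E → K.
So E → … → K → E is a cycle.

Yes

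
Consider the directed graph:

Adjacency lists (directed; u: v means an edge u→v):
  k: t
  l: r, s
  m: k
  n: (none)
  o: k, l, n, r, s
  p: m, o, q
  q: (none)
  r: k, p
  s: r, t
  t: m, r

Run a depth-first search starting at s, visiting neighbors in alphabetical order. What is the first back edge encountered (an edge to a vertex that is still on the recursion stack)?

m->k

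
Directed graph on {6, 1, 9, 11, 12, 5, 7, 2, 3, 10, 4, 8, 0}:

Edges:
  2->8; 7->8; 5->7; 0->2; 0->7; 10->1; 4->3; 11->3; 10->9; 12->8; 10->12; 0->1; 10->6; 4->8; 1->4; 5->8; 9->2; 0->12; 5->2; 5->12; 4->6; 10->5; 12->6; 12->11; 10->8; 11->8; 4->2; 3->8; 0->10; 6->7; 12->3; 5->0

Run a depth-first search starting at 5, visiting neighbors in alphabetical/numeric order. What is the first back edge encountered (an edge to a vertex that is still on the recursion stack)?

DFS from 5 (visiting neighbors in alphabetical/numeric order); mark gray on enter, black on exit:
5 gray
  0 gray
    1 gray
      4 gray
        2 gray
          8 gray
          8 black
        2 black
        3 gray
          3→8: 8 black — skip
        3 black
        6 gray
          7 gray
            7→8: 8 black — skip
          7 black
        6 black
        4→8: 8 black — skip
      4 black
    1 black
    0→2: 2 black — skip
    0→7: 7 black — skip
    10 gray
      10→1: 1 black — skip
      10→5: 5 is gray → back edge
First back edge: 10 → 5.

10->5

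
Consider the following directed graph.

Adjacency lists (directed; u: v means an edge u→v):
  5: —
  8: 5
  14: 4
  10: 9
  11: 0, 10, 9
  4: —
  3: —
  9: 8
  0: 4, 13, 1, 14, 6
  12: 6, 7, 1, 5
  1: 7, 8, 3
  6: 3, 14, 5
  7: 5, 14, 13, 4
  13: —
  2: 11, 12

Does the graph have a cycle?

No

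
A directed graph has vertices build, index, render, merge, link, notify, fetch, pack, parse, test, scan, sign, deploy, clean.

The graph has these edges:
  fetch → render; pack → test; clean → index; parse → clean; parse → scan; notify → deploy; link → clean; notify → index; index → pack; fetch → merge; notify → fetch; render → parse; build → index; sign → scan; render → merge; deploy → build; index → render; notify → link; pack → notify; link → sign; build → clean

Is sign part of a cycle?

sign lies on a cycle iff there is a path from sign back to itself.
Exploring from sign, it never reaches itself; equivalently, its strongly connected component is a singleton.

No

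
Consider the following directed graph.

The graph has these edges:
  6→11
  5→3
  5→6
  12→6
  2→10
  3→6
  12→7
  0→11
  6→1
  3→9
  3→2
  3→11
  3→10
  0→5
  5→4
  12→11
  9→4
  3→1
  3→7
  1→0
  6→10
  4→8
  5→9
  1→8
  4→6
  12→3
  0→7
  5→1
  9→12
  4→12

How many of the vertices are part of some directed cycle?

8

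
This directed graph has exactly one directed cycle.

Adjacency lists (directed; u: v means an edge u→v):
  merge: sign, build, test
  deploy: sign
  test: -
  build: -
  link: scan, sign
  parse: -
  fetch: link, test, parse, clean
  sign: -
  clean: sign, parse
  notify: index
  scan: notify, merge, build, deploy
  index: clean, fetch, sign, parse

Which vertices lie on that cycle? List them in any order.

link, scan, fetch, index, notify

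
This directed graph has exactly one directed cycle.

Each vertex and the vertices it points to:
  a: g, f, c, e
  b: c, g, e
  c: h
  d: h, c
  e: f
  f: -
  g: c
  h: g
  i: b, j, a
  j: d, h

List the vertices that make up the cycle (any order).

c, g, h

DFS with gray/black marking from g:
g gray
  c gray
    h gray
      h→g: g is gray → back edge
Back edge closes the cycle g → c → h → g; its vertices are {c, g, h}.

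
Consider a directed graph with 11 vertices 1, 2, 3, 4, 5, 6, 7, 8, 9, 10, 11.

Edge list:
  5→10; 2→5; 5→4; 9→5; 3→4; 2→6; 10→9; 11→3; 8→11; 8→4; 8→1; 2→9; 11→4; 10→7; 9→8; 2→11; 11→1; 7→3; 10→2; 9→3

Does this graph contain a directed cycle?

Yes

DFS with white/gray/black marking, starting from 7:
7 gray
  3 gray
    4 gray
    4 black
  3 black
7 black
1 gray
1 black
2 gray
  9 gray
    9→3: 3 black — skip
    5 gray
      10 gray
        10→2: 2 is gray → back edge
Back edge found, so a cycle exists: 2 → 9 → 5 → 10 → 2.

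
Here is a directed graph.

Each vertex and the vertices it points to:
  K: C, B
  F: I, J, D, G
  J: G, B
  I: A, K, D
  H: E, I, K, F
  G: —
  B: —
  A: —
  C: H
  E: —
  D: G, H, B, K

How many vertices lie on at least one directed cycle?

6

A vertex is on a directed cycle iff it belongs to a strongly connected component of size ≥ 2 (or has a self-loop).
The vertices on cycles are {C, D, F, H, I, K} — 6 in total.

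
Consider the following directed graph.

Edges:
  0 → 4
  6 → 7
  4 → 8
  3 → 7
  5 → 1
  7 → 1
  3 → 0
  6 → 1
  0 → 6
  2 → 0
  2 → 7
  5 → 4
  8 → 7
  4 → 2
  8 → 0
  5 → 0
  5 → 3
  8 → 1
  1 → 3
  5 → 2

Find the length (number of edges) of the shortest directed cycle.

For each vertex v, BFS finds the shortest path from v back to v.
The shortest such closed walk is 4 → 2 → 0 → 4, length 3.

3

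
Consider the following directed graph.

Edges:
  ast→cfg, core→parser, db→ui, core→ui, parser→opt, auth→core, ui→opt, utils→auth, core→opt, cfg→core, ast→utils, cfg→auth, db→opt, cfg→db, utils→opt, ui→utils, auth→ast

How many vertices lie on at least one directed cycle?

A vertex is on a directed cycle iff it belongs to a strongly connected component of size ≥ 2 (or has a self-loop).
The vertices on cycles are {db, ui, ast, cfg, auth, core, utils} — 7 in total.

7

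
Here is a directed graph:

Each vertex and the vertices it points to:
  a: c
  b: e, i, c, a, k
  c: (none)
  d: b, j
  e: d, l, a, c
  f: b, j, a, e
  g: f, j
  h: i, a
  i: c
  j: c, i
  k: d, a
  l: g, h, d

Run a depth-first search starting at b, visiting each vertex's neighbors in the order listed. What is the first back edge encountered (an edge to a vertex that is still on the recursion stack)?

DFS from b (visiting each vertex's neighbors in the order listed); mark gray on enter, black on exit:
b gray
  e gray
    d gray
      d→b: b is gray → back edge
First back edge: d → b.

d->b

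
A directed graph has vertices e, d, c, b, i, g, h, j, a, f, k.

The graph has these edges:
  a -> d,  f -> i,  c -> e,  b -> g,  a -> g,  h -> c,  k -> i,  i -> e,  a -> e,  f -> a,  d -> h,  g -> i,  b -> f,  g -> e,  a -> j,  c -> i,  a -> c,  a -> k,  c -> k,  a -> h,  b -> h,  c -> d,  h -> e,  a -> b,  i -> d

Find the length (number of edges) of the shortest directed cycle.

For each vertex v, BFS finds the shortest path from v back to v.
The shortest such closed walk is f → a → b → f, length 3.

3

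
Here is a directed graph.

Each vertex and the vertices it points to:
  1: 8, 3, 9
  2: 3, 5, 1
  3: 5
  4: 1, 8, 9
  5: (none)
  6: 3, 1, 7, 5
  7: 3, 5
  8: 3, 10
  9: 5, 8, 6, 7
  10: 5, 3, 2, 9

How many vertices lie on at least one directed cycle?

6

A vertex is on a directed cycle iff it belongs to a strongly connected component of size ≥ 2 (or has a self-loop).
The vertices on cycles are {1, 2, 6, 8, 9, 10} — 6 in total.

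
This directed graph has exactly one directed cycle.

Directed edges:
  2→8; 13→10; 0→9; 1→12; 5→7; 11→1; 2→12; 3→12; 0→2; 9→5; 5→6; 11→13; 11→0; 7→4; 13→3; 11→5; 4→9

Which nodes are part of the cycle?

4, 5, 7, 9

DFS with gray/black marking from 5:
5 gray
  7 gray
    4 gray
      9 gray
        9→5: 5 is gray → back edge
Back edge closes the cycle 5 → 7 → 4 → 9 → 5; its vertices are {4, 5, 7, 9}.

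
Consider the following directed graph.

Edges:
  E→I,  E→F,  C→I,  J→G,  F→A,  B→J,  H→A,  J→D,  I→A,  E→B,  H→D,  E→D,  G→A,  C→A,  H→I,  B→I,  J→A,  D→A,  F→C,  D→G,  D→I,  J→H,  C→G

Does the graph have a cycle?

DFS with white/gray/black marking, starting from B:
B gray
  J gray
    H gray
      I gray
        A gray
        A black
      I black
      H→A: A black — skip
      D gray
        D→I: I black — skip
        G gray
          G→A: A black — skip
        G black
        D→A: A black — skip
      D black
    H black
    J→A: A black — skip
    J→G: G black — skip
    J→D: D black — skip
  J black
  B→I: I black — skip
B black
C gray
  C→I: I black — skip
  C→G: G black — skip
  C→A: A black — skip
C black
E gray
  E→D: D black — skip
  E→B: B black — skip
  F gray
    F→A: A black — skip
    F→C: C black — skip
  F black
  E→I: I black — skip
E black
Every edge goes to a white or black vertex — no back edge, so the graph is acyclic.

No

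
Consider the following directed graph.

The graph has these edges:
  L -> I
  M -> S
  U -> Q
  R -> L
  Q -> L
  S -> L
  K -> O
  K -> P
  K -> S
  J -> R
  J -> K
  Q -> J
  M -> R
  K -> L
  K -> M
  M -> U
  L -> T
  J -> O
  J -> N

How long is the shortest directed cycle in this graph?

For each vertex v, BFS finds the shortest path from v back to v.
The shortest such closed walk is Q → J → K → M → U → Q, length 5.

5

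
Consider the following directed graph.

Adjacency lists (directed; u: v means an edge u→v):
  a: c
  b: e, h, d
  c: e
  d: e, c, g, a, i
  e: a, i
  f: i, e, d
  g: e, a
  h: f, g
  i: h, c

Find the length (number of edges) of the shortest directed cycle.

For each vertex v, BFS finds the shortest path from v back to v.
The shortest such closed walk is h → f → i → h, length 3.

3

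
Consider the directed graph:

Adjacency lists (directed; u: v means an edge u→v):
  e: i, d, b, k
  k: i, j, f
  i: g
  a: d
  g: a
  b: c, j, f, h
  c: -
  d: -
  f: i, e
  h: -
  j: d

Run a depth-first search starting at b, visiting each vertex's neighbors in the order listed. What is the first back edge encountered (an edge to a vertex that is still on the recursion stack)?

DFS from b (visiting each vertex's neighbors in the order listed); mark gray on enter, black on exit:
b gray
  c gray
  c black
  j gray
    d gray
    d black
  j black
  f gray
    i gray
      g gray
        a gray
          a→d: d black — skip
        a black
      g black
    i black
    e gray
      e→i: i black — skip
      e→d: d black — skip
      e→b: b is gray → back edge
First back edge: e → b.

e→b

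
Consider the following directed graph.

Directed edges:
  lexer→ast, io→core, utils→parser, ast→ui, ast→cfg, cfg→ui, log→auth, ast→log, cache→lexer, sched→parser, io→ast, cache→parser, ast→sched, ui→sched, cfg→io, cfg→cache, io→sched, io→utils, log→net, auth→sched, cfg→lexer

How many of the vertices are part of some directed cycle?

5

A vertex is on a directed cycle iff it belongs to a strongly connected component of size ≥ 2 (or has a self-loop).
The vertices on cycles are {io, ast, cfg, cache, lexer} — 5 in total.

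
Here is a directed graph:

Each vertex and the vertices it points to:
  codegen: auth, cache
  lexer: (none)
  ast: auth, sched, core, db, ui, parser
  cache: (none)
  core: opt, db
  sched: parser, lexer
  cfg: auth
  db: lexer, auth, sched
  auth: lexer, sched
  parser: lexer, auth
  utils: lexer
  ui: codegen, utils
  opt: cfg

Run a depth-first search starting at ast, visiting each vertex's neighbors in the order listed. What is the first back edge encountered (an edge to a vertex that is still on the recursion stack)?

parser->auth

DFS from ast (visiting each vertex's neighbors in the order listed); mark gray on enter, black on exit:
ast gray
  auth gray
    lexer gray
    lexer black
    sched gray
      parser gray
        parser→lexer: lexer black — skip
        parser→auth: auth is gray → back edge
First back edge: parser → auth.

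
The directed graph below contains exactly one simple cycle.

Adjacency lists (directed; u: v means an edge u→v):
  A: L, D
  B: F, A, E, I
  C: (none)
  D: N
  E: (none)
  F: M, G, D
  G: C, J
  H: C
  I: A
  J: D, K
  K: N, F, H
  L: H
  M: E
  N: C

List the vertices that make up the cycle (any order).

F, G, J, K

DFS with gray/black marking from F:
F gray
  M gray
    E gray
    E black
  M black
  G gray
    C gray
    C black
    J gray
      D gray
        N gray
          N→C: C black — skip
        N black
      D black
      K gray
        K→N: N black — skip
        K→F: F is gray → back edge
Back edge closes the cycle F → G → J → K → F; its vertices are {F, G, J, K}.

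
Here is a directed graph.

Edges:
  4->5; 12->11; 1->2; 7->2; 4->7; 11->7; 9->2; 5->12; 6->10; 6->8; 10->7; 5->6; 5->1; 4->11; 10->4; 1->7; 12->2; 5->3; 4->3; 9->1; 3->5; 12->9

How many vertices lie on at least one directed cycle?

5

A vertex is on a directed cycle iff it belongs to a strongly connected component of size ≥ 2 (or has a self-loop).
The vertices on cycles are {3, 4, 5, 6, 10} — 5 in total.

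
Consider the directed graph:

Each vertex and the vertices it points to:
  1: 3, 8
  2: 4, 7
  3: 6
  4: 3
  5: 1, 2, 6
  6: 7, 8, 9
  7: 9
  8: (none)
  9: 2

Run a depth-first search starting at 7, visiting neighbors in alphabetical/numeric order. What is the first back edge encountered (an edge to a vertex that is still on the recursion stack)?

DFS from 7 (visiting neighbors in alphabetical/numeric order); mark gray on enter, black on exit:
7 gray
  9 gray
    2 gray
      4 gray
        3 gray
          6 gray
            6→7: 7 is gray → back edge
First back edge: 6 → 7.

6→7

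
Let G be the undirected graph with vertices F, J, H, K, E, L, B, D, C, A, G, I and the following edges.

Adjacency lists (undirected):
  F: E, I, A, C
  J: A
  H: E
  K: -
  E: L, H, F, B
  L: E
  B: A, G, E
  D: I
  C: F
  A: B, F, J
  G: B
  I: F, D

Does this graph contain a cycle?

DFS, tracking each vertex's parent; an edge to a visited non-parent vertex closes a cycle.
Start from B:
visit B (parent –)
  visit A (parent B)
    A–B: parent, skip
    visit F (parent A)
      visit E (parent F)
        visit L (parent E)
          L–E: parent, skip
        visit H (parent E)
          H–E: parent, skip
        E–F: parent, skip
        E–B: B visited and ≠ parent → cycle
Cycle: B – A – F – E – B.

Yes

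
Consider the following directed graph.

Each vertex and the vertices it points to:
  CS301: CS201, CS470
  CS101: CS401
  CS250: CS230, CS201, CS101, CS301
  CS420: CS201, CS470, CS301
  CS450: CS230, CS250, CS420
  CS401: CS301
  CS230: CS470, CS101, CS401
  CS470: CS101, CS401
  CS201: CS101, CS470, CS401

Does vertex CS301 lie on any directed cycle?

Yes

CS301 is on a cycle iff CS301 can reach itself via ≥1 edge.
CS301 → CS201 → CS401 → CS301 — yes.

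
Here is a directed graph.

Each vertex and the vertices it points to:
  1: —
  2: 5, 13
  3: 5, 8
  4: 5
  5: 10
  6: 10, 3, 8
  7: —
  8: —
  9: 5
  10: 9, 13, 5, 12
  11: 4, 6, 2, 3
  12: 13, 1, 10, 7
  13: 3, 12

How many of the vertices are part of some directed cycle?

6

A vertex is on a directed cycle iff it belongs to a strongly connected component of size ≥ 2 (or has a self-loop).
The vertices on cycles are {3, 5, 9, 10, 12, 13} — 6 in total.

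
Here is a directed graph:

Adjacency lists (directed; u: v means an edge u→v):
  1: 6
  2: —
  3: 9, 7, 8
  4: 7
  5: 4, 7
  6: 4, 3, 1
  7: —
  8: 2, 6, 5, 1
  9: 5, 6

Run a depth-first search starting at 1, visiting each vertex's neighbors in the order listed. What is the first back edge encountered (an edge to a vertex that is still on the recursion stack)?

9->6

DFS from 1 (visiting each vertex's neighbors in the order listed); mark gray on enter, black on exit:
1 gray
  6 gray
    4 gray
      7 gray
      7 black
    4 black
    3 gray
      9 gray
        5 gray
          5→4: 4 black — skip
          5→7: 7 black — skip
        5 black
        9→6: 6 is gray → back edge
First back edge: 9 → 6.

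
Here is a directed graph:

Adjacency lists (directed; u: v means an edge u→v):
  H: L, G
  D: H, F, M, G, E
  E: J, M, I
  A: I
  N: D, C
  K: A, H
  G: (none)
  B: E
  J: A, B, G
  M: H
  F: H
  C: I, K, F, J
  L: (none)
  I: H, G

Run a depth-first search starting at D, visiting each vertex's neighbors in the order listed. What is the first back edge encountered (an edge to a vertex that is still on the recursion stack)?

DFS from D (visiting each vertex's neighbors in the order listed); mark gray on enter, black on exit:
D gray
  H gray
    L gray
    L black
    G gray
    G black
  H black
  F gray
    F→H: H black — skip
  F black
  M gray
    M→H: H black — skip
  M black
  D→G: G black — skip
  E gray
    J gray
      A gray
        I gray
          I→H: H black — skip
          I→G: G black — skip
        I black
      A black
      B gray
        B→E: E is gray → back edge
First back edge: B → E.

B->E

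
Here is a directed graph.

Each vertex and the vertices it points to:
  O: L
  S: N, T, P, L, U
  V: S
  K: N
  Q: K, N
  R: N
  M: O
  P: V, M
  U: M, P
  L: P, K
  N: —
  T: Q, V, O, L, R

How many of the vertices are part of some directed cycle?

8

A vertex is on a directed cycle iff it belongs to a strongly connected component of size ≥ 2 (or has a self-loop).
The vertices on cycles are {L, M, O, P, S, T, U, V} — 8 in total.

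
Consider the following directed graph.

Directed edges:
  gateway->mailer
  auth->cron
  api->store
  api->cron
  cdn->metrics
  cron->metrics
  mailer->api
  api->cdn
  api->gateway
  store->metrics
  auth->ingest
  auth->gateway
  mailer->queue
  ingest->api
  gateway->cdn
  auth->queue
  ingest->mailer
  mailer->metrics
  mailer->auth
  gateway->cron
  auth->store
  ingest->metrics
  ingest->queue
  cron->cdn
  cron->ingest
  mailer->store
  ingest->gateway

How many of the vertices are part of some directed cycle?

6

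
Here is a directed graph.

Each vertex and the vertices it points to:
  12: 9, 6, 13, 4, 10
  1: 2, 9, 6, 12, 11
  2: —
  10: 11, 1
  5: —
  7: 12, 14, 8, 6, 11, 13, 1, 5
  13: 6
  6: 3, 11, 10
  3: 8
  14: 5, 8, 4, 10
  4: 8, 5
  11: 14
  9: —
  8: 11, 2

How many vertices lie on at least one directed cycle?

10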